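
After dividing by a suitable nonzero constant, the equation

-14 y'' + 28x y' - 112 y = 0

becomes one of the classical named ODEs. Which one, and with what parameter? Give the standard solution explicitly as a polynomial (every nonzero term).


All three coefficients share the factor -14; dividing through by -14 gives  y'' - 2x y' + 8 y = 0.
This matches the Hermite equation y'' - 2x y' + 2n y = 0 with 2n = 8, so n = 4; the polynomial solution is H_4(x).
With y = sum_k a_k x^k, matching x^k gives (k+2)(k+1) a_{k+2} = 2(k - n) a_k = 2(k - 4) a_k. The right side vanishes at k = 4, so the series with the parity of 4 terminates at degree 4.
Standard normalization: leading coefficient of H_n is 2^n, so a_4 = 2^4 = 16. Work downward with a_k = (k+1)(k+2) a_{k+2} / (2(k - n)):
  a_2 = (3)(4)(16) / (2(2 - 4)) = 192/(-4) = -48
  a_0 = (1)(2)(-48) / (2(0 - 4)) = -96/(-8) = 12
Hence H_4(x) = 16 x^4 - 48 x^2 + 12.

H_4(x); series = 16 x^4 - 48 x^2 + 12


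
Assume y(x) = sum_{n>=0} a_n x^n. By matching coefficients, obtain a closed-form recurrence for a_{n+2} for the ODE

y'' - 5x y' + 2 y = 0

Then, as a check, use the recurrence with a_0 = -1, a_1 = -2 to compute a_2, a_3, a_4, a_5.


Substitute y = sum_n a_n x^n.
y''(x) has coefficient (n+2)(n+1) a_{n+2} at x^n;
-5 x y'(x) has coefficient -5 n a_n at x^n (shift);
2 y(x) has coefficient 2 a_n at x^n.
Matching x^n: (n+2)(n+1) a_{n+2} + (-5n + 2) a_n = 0.
Thus a_{n+2} = (5n - 2) / ((n+1)(n+2)) * a_n.

Check with a_0 = -1, a_1 = -2 (apply the recurrence for n = 0, 1, 2, 3): a_0 = -1, a_1 = -2, a_2 = 1, a_3 = -1, a_4 = 2/3, a_5 = -13/20.

a_(n+2) = (5n - 2) / ((n+1)(n+2)) * a_n; check: a_0 = -1, a_1 = -2, a_2 = 1, a_3 = -1, a_4 = 2/3, a_5 = -13/20


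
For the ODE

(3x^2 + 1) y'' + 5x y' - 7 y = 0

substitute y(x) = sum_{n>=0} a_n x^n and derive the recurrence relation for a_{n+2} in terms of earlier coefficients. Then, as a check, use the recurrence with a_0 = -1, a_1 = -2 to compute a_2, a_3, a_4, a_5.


Substitute y = sum_n a_n x^n.
(1 + 3 x^2) y'' contributes (n+2)(n+1) a_{n+2} + 3 n(n-1) a_n at x^n.
5 x y'(x) contributes 5 n a_n at x^n.
-7 y(x) contributes -7 a_n at x^n.
Matching x^n: (n+2)(n+1) a_{n+2} + (3 n(n-1) + 5 n - 7) a_n = 0.
Thus a_{n+2} = (-3 n(n-1) - 5 n + 7) / ((n+1)(n+2)) * a_n.

Check with a_0 = -1, a_1 = -2 (apply the recurrence for n = 0, 1, 2, 3): a_0 = -1, a_1 = -2, a_2 = -7/2, a_3 = -2/3, a_4 = 21/8, a_5 = 13/15.

a_(n+2) = (-3 n(n-1) - 5 n + 7) / ((n+1)(n+2)) * a_n; check: a_0 = -1, a_1 = -2, a_2 = -7/2, a_3 = -2/3, a_4 = 21/8, a_5 = 13/15


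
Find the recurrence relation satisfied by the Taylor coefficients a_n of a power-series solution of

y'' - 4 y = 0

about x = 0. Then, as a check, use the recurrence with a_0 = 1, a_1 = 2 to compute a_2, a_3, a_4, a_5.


Substitute y = sum_n a_n x^n into y'' + (const) y = 0.
y''(x) = sum_{n>=0} (n+2)(n+1) a_{n+2} x^n.
The ODE becomes sum_n [(n+2)(n+1) a_{n+2} - 4 a_n] x^n = 0.
Setting each coefficient to zero gives the recurrence:
  (n+2)(n+1) a_{n+2} - 4 a_n = 0,
  a_{n+2} = 4 / ((n+1)(n+2)) a_n.

Check with a_0 = 1, a_1 = 2 (apply the recurrence for n = 0, 1, 2, 3): a_0 = 1, a_1 = 2, a_2 = 2, a_3 = 4/3, a_4 = 2/3, a_5 = 4/15.

a_{n+2} = 4/((n+1)(n+2)) * a_n; check: a_0 = 1, a_1 = 2, a_2 = 2, a_3 = 4/3, a_4 = 2/3, a_5 = 4/15


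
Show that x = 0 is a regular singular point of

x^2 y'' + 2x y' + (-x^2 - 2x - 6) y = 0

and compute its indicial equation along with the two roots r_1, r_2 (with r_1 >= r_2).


Divide by x^2 to reach normal form y'' + P_1(x) y' + P_2(x) y = 0 with P_1(x) = 2/x and P_2(x) = -1 - 2/x - 6/x^2.
x = 0 is a singular point because the y'-coefficient 2/x has a pole at x = 0 and the y-coefficient -1 - 2/x - 6/x^2 has a pole at x = 0.
It is a regular singular point because x P_1(x) = p(x) = 2 and x^2 P_2(x) = q(x) = -x^2 - 2x - 6 are polynomials, hence analytic at x = 0.
p(0) = 2,  q(0) = -6.
Indicial equation: r(r-1) + p(0) r + q(0) = 0, i.e. r^2 + (p(0) - 1) r + q(0) = 0, i.e. r^2 + 1 r - 6 = 0.
Discriminant: (1)^2 - 4(-6) = 25, so r = (-1 ± 5)/2.
Solving: r_1 = 2, r_2 = -3.

indicial: r^2 + 1 r - 6 = 0; roots r_1 = 2, r_2 = -3


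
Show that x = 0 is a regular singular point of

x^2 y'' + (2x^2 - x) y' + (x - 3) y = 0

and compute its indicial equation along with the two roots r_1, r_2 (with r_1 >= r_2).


Divide by x^2 to reach normal form y'' + P_1(x) y' + P_2(x) y = 0 with P_1(x) = 2 - 1/x and P_2(x) = 1/x - 3/x^2.
x = 0 is a singular point because the y'-coefficient 2 - 1/x has a pole at x = 0 and the y-coefficient 1/x - 3/x^2 has a pole at x = 0.
It is a regular singular point because x P_1(x) = p(x) = 2x - 1 and x^2 P_2(x) = q(x) = x - 3 are polynomials, hence analytic at x = 0.
p(0) = -1,  q(0) = -3.
Indicial equation: r(r-1) + p(0) r + q(0) = 0, i.e. r^2 + (p(0) - 1) r + q(0) = 0, i.e. r^2 - 2 r - 3 = 0.
Discriminant: (-2)^2 - 4(-3) = 16, so r = (2 ± 4)/2.
Solving: r_1 = 3, r_2 = -1.

indicial: r^2 - 2 r - 3 = 0; roots r_1 = 3, r_2 = -1


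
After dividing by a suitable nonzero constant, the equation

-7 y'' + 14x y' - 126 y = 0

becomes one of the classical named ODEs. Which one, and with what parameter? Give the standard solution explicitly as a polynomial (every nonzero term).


All three coefficients share the factor -7; dividing through by -7 gives  y'' - 2x y' + 18 y = 0.
This matches the Hermite equation y'' - 2x y' + 2n y = 0 with 2n = 18, so n = 9; the polynomial solution is H_9(x).
With y = sum_k a_k x^k, matching x^k gives (k+2)(k+1) a_{k+2} = 2(k - n) a_k = 2(k - 9) a_k. The right side vanishes at k = 9, so the series with the parity of 9 terminates at degree 9.
Standard normalization: leading coefficient of H_n is 2^n, so a_9 = 2^9 = 512. Work downward with a_k = (k+1)(k+2) a_{k+2} / (2(k - n)):
  a_7 = (8)(9)(512) / (2(7 - 9)) = 36864/(-4) = -9216
  a_5 = (6)(7)(-9216) / (2(5 - 9)) = -387072/(-8) = 48384
  a_3 = (4)(5)(48384) / (2(3 - 9)) = 967680/(-12) = -80640
  a_1 = (2)(3)(-80640) / (2(1 - 9)) = -483840/(-16) = 30240
Hence H_9(x) = 512 x^9 - 9216 x^7 + 48384 x^5 - 80640 x^3 + 30240 x.

H_9(x); series = 512 x^9 - 9216 x^7 + 48384 x^5 - 80640 x^3 + 30240 x


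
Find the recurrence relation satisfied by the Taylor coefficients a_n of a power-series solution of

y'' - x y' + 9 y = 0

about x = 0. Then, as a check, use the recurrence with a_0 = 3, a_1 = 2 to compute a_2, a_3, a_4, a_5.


Substitute y = sum_n a_n x^n.
y''(x) has coefficient (n+2)(n+1) a_{n+2} at x^n;
-x y'(x) has coefficient -n a_n at x^n (shift);
9 y(x) has coefficient 9 a_n at x^n.
Matching x^n: (n+2)(n+1) a_{n+2} + (-n + 9) a_n = 0.
Thus a_{n+2} = (n - 9) / ((n+1)(n+2)) * a_n.

Check with a_0 = 3, a_1 = 2 (apply the recurrence for n = 0, 1, 2, 3): a_0 = 3, a_1 = 2, a_2 = -27/2, a_3 = -8/3, a_4 = 63/8, a_5 = 4/5.

a_(n+2) = (n - 9) / ((n+1)(n+2)) * a_n; check: a_0 = 3, a_1 = 2, a_2 = -27/2, a_3 = -8/3, a_4 = 63/8, a_5 = 4/5


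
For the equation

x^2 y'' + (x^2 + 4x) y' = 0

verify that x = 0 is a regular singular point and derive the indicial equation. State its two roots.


Divide by x^2 to reach normal form y'' + P_1(x) y' + P_2(x) y = 0 with P_1(x) = 1 + 4/x and P_2(x) = 0.
x = 0 is a singular point because the y'-coefficient 1 + 4/x has a pole at x = 0.
It is a regular singular point because x P_1(x) = p(x) = x + 4 and x^2 P_2(x) = q(x) = 0 are polynomials, hence analytic at x = 0.
p(0) = 4,  q(0) = 0.
Indicial equation: r(r-1) + p(0) r + q(0) = 0, i.e. r^2 + (p(0) - 1) r + q(0) = 0, i.e. r^2 + 3 r = 0.
Discriminant: (3)^2 - 4(0) = 9, so r = (-3 ± 3)/2.
Solving: r_1 = 0, r_2 = -3.

indicial: r^2 + 3 r = 0; roots r_1 = 0, r_2 = -3


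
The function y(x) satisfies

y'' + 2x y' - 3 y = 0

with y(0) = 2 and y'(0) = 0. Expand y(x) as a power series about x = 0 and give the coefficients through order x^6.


Ansatz: y(x) = sum_{n>=0} a_n x^n, so y'(x) = sum_{n>=1} n a_n x^(n-1) and y''(x) = sum_{n>=2} n(n-1) a_n x^(n-2).
Substitute into P(x) y'' + Q(x) y' + R(x) y = 0 with P(x) = 1, Q(x) = 2x, R(x) = -3, and match powers of x.
Initial conditions: a_0 = 2, a_1 = 0.
Setting the coefficient of each power of x to zero and solving order by order (substituting the coefficients already found):
  x^0: 2 a_2 - 3 a_0 = 0  ->  2 a_2 = 3 a_0 = 6  ->  a_2 = 3
  x^1: 6 a_3 - a_1 = 0  ->  6 a_3 = a_1 = 0  ->  a_3 = 0
  x^2: 12 a_4 + a_2 = 0  ->  12 a_4 = -a_2 = -3  ->  a_4 = -1/4
  x^3: 20 a_5 + 3 a_3 = 0  ->  20 a_5 = -3 a_3 = 0  ->  a_5 = 0
  x^4: 30 a_6 + 5 a_4 = 0  ->  30 a_6 = -5 a_4 = 5/4  ->  a_6 = 1/24
Truncated series: y(x) = 2 + 3 x^2 - (1/4) x^4 + (1/24) x^6 + O(x^7).

a_0 = 2; a_1 = 0; a_2 = 3; a_3 = 0; a_4 = -1/4; a_5 = 0; a_6 = 1/24


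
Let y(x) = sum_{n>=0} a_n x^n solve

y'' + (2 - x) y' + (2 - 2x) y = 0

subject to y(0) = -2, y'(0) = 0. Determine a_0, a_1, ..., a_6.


Ansatz: y(x) = sum_{n>=0} a_n x^n, so y'(x) = sum_{n>=1} n a_n x^(n-1) and y''(x) = sum_{n>=2} n(n-1) a_n x^(n-2).
Substitute into P(x) y'' + Q(x) y' + R(x) y = 0 with P(x) = 1, Q(x) = 2 - x, R(x) = 2 - 2x, and match powers of x.
Initial conditions: a_0 = -2, a_1 = 0.
Setting the coefficient of each power of x to zero and solving order by order (substituting the coefficients already found):
  x^0: 2 a_2 + 2 a_1 + 2 a_0 = 0  ->  2 a_2 = -2 a_1 - 2 a_0 = 4  ->  a_2 = 2
  x^1: 6 a_3 + 4 a_2 + a_1 - 2 a_0 = 0  ->  6 a_3 = -4 a_2 - a_1 + 2 a_0 = -12  ->  a_3 = -2
  x^2: 12 a_4 + 6 a_3 - 2 a_1 = 0  ->  12 a_4 = -6 a_3 + 2 a_1 = 12  ->  a_4 = 1
  x^3: 20 a_5 + 8 a_4 - a_3 - 2 a_2 = 0  ->  20 a_5 = -8 a_4 + a_3 + 2 a_2 = -6  ->  a_5 = -3/10
  x^4: 30 a_6 + 10 a_5 - 2 a_4 - 2 a_3 = 0  ->  30 a_6 = -10 a_5 + 2 a_4 + 2 a_3 = 1  ->  a_6 = 1/30
Truncated series: y(x) = -2 + 2 x^2 - 2 x^3 + x^4 - (3/10) x^5 + (1/30) x^6 + O(x^7).

a_0 = -2; a_1 = 0; a_2 = 2; a_3 = -2; a_4 = 1; a_5 = -3/10; a_6 = 1/30


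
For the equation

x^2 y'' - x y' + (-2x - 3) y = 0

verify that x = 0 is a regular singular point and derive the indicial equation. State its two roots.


Divide by x^2 to reach normal form y'' + P_1(x) y' + P_2(x) y = 0 with P_1(x) = -1/x and P_2(x) = -2/x - 3/x^2.
x = 0 is a singular point because the y'-coefficient -1/x has a pole at x = 0 and the y-coefficient -2/x - 3/x^2 has a pole at x = 0.
It is a regular singular point because x P_1(x) = p(x) = -1 and x^2 P_2(x) = q(x) = -2x - 3 are polynomials, hence analytic at x = 0.
p(0) = -1,  q(0) = -3.
Indicial equation: r(r-1) + p(0) r + q(0) = 0, i.e. r^2 + (p(0) - 1) r + q(0) = 0, i.e. r^2 - 2 r - 3 = 0.
Discriminant: (-2)^2 - 4(-3) = 16, so r = (2 ± 4)/2.
Solving: r_1 = 3, r_2 = -1.

indicial: r^2 - 2 r - 3 = 0; roots r_1 = 3, r_2 = -1


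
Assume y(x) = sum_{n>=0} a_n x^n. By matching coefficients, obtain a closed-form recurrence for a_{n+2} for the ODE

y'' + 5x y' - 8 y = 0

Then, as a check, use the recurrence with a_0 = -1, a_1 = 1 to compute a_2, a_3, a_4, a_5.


Substitute y = sum_n a_n x^n.
y''(x) has coefficient (n+2)(n+1) a_{n+2} at x^n;
5 x y'(x) has coefficient 5 n a_n at x^n (shift);
-8 y(x) has coefficient -8 a_n at x^n.
Matching x^n: (n+2)(n+1) a_{n+2} + (5n - 8) a_n = 0.
Thus a_{n+2} = (-5n + 8) / ((n+1)(n+2)) * a_n.

Check with a_0 = -1, a_1 = 1 (apply the recurrence for n = 0, 1, 2, 3): a_0 = -1, a_1 = 1, a_2 = -4, a_3 = 1/2, a_4 = 2/3, a_5 = -7/40.

a_(n+2) = (-5n + 8) / ((n+1)(n+2)) * a_n; check: a_0 = -1, a_1 = 1, a_2 = -4, a_3 = 1/2, a_4 = 2/3, a_5 = -7/40


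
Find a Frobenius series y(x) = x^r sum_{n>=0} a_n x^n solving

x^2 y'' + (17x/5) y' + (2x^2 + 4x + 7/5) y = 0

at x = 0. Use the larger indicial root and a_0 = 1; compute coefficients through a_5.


Write in Frobenius form y'' + (p(x)/x) y' + (q(x)/x^2) y = 0:
  p(x) = 17/5,  q(x) = 2x^2 + 4x + 7/5.
Indicial equation: r(r-1) + (17/5) r + (7/5) = 0 -> roots r_1 = -1, r_2 = -7/5.
Take r = r_1 = -1. Let y(x) = x^r sum_{n>=0} a_n x^n with a_0 = 1.
Substitute y = x^r sum a_n x^n and match x^{r+n}. The recurrence is
  D(n) a_n + 4 a_{n-1} + 2 a_{n-2} = 0,  where D(n) = (r+n)(r+n-1) + (17/5)(r+n) + (7/5).
  a_n = [-4 a_{n-1} - 2 a_{n-2}] / D(n).
Since the indicial polynomial factors as (r - r_1)(r - r_2), D(n) = (r_1 + n - r_1)(r_1 + n - r_2) = n(n + 2/5).
Evaluating step by step (a_0 = 1):
  n = 1: D(1) = 1(1 + 2/5) = 7/5; numerator = -4(1) = -4; a_1 = (-4)/(7/5) = -20/7
  n = 2: D(2) = 2(2 + 2/5) = 24/5; numerator = -4(-20/7) - 2(1) = 66/7; a_2 = (66/7)/(24/5) = 55/28
  n = 3: D(3) = 3(3 + 2/5) = 51/5; numerator = -4(55/28) - 2(-20/7) = -15/7; a_3 = (-15/7)/(51/5) = -25/119
  n = 4: D(4) = 4(4 + 2/5) = 88/5; numerator = -4(-25/119) - 2(55/28) = -105/34; a_4 = (-105/34)/(88/5) = -525/2992
  n = 5: D(5) = 5(5 + 2/5) = 27; numerator = -4(-525/2992) - 2(-25/119) = 5875/5236; a_5 = (5875/5236)/(27) = 5875/141372

r = -1; a_0 = 1; a_1 = -20/7; a_2 = 55/28; a_3 = -25/119; a_4 = -525/2992; a_5 = 5875/141372


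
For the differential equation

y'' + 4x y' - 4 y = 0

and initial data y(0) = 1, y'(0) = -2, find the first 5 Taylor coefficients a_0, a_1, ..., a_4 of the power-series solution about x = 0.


Ansatz: y(x) = sum_{n>=0} a_n x^n, so y'(x) = sum_{n>=1} n a_n x^(n-1) and y''(x) = sum_{n>=2} n(n-1) a_n x^(n-2).
Substitute into P(x) y'' + Q(x) y' + R(x) y = 0 with P(x) = 1, Q(x) = 4x, R(x) = -4, and match powers of x.
Initial conditions: a_0 = 1, a_1 = -2.
Setting the coefficient of each power of x to zero and solving order by order (substituting the coefficients already found):
  x^0: 2 a_2 - 4 a_0 = 0  ->  2 a_2 = 4 a_0 = 4  ->  a_2 = 2
  x^1: 6 a_3 = 0  ->  a_3 = 0
  x^2: 12 a_4 + 4 a_2 = 0  ->  12 a_4 = -4 a_2 = -8  ->  a_4 = -2/3
Truncated series: y(x) = 1 - 2 x + 2 x^2 - (2/3) x^4 + O(x^5).

a_0 = 1; a_1 = -2; a_2 = 2; a_3 = 0; a_4 = -2/3


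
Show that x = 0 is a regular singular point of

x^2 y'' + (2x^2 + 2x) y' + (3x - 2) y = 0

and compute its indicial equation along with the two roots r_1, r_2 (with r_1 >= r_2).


Divide by x^2 to reach normal form y'' + P_1(x) y' + P_2(x) y = 0 with P_1(x) = 2 + 2/x and P_2(x) = 3/x - 2/x^2.
x = 0 is a singular point because the y'-coefficient 2 + 2/x has a pole at x = 0 and the y-coefficient 3/x - 2/x^2 has a pole at x = 0.
It is a regular singular point because x P_1(x) = p(x) = 2x + 2 and x^2 P_2(x) = q(x) = 3x - 2 are polynomials, hence analytic at x = 0.
p(0) = 2,  q(0) = -2.
Indicial equation: r(r-1) + p(0) r + q(0) = 0, i.e. r^2 + (p(0) - 1) r + q(0) = 0, i.e. r^2 + 1 r - 2 = 0.
Discriminant: (1)^2 - 4(-2) = 9, so r = (-1 ± 3)/2.
Solving: r_1 = 1, r_2 = -2.

indicial: r^2 + 1 r - 2 = 0; roots r_1 = 1, r_2 = -2


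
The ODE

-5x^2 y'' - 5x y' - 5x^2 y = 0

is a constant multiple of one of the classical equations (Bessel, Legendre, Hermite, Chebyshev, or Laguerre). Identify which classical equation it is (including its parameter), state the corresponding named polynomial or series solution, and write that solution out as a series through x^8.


All three coefficients share the factor -5; dividing through by -5 gives  x^2 y'' + x y' + x^2 y = 0.
This matches the Bessel equation x^2 y'' + x y' + (x^2 - nu^2) y = 0 with nu^2 = 0, so nu = 0; the solution bounded at x = 0 is J_0(x).
Frobenius at x = 0: indicial roots ±nu; for r = nu the recurrence k(k + 2nu) c_k = -c_{k-2} gives the standard series J_nu(x) = sum_{k>=0} (-1)^k / (k! (k+nu)!) (x/2)^(2k+nu). Evaluate the first 5 terms:
  k = 0: (-1)^0 / (0! * 0! * 2^0) x^0 = 1/(1*1*1) x^0 = (1) x^0
  k = 1: (-1)^1 / (1! * 1! * 2^2) x^2 = -1/(1*1*4) x^2 = (-1/4) x^2
  k = 2: (-1)^2 / (2! * 2! * 2^4) x^4 = 1/(2*2*16) x^4 = (1/64) x^4
  k = 3: (-1)^3 / (3! * 3! * 2^6) x^6 = -1/(6*6*64) x^6 = (-1/2304) x^6
  k = 4: (-1)^4 / (4! * 4! * 2^8) x^8 = 1/(24*24*256) x^8 = (1/147456) x^8
Hence J_0(x) = x^8/147456 - x^6/2304 + x^4/64 - x^2/4 + 1 + ....

J_0(x); series = x^8/147456 - x^6/2304 + x^4/64 - x^2/4 + 1


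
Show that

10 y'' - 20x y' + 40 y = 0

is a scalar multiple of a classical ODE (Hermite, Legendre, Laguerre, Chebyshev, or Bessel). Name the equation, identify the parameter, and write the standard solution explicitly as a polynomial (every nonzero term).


All three coefficients share the factor 10; dividing through by 10 gives  y'' - 2x y' + 4 y = 0.
This matches the Hermite equation y'' - 2x y' + 2n y = 0 with 2n = 4, so n = 2; the polynomial solution is H_2(x).
With y = sum_k a_k x^k, matching x^k gives (k+2)(k+1) a_{k+2} = 2(k - n) a_k = 2(k - 2) a_k. The right side vanishes at k = 2, so the series with the parity of 2 terminates at degree 2.
Standard normalization: leading coefficient of H_n is 2^n, so a_2 = 2^2 = 4. Work downward with a_k = (k+1)(k+2) a_{k+2} / (2(k - n)):
  a_0 = (1)(2)(4) / (2(0 - 2)) = 8/(-4) = -2
Hence H_2(x) = 4 x^2 - 2.

H_2(x); series = 4 x^2 - 2


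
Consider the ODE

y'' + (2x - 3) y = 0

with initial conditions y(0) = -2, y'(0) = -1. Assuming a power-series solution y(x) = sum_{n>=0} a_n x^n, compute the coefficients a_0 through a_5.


Ansatz: y(x) = sum_{n>=0} a_n x^n, so y'(x) = sum_{n>=1} n a_n x^(n-1) and y''(x) = sum_{n>=2} n(n-1) a_n x^(n-2).
Substitute into P(x) y'' + Q(x) y' + R(x) y = 0 with P(x) = 1, Q(x) = 0, R(x) = 2x - 3, and match powers of x.
Initial conditions: a_0 = -2, a_1 = -1.
Setting the coefficient of each power of x to zero and solving order by order (substituting the coefficients already found):
  x^0: 2 a_2 - 3 a_0 = 0  ->  2 a_2 = 3 a_0 = -6  ->  a_2 = -3
  x^1: 6 a_3 - 3 a_1 + 2 a_0 = 0  ->  6 a_3 = 3 a_1 - 2 a_0 = 1  ->  a_3 = 1/6
  x^2: 12 a_4 - 3 a_2 + 2 a_1 = 0  ->  12 a_4 = 3 a_2 - 2 a_1 = -7  ->  a_4 = -7/12
  x^3: 20 a_5 - 3 a_3 + 2 a_2 = 0  ->  20 a_5 = 3 a_3 - 2 a_2 = 13/2  ->  a_5 = 13/40
Truncated series: y(x) = -2 - x - 3 x^2 + (1/6) x^3 - (7/12) x^4 + (13/40) x^5 + O(x^6).

a_0 = -2; a_1 = -1; a_2 = -3; a_3 = 1/6; a_4 = -7/12; a_5 = 13/40


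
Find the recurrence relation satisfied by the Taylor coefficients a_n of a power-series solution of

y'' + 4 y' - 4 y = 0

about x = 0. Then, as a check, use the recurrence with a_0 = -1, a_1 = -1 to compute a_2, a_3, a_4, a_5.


Substitute y = sum_n a_n x^n.
y''(x) has coefficient (n+2)(n+1) a_{n+2} at x^n;
4 y'(x) has coefficient 4 (n+1) a_{n+1} at x^n;
-4 y(x) has coefficient -4 a_n at x^n.
Matching x^n: (n+2)(n+1) a_{n+2} + 4 (n+1) a_{n+1} - 4 a_n = 0.
Thus a_{n+2} = [-4 (n+1) a_{n+1} + 4 a_n] / ((n+1)(n+2)).

Check with a_0 = -1, a_1 = -1 (apply the recurrence for n = 0, 1, 2, 3): a_0 = -1, a_1 = -1, a_2 = 0, a_3 = -2/3, a_4 = 2/3, a_5 = -2/3.

a_(n+2) = [-4 (n+1) a_(n+1) + 4 a_n] / ((n+1)(n+2)); check: a_0 = -1, a_1 = -1, a_2 = 0, a_3 = -2/3, a_4 = 2/3, a_5 = -2/3


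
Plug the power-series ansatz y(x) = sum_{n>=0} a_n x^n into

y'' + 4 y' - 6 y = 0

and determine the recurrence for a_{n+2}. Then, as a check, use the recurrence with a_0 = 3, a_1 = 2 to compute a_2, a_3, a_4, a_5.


Substitute y = sum_n a_n x^n.
y''(x) has coefficient (n+2)(n+1) a_{n+2} at x^n;
4 y'(x) has coefficient 4 (n+1) a_{n+1} at x^n;
-6 y(x) has coefficient -6 a_n at x^n.
Matching x^n: (n+2)(n+1) a_{n+2} + 4 (n+1) a_{n+1} - 6 a_n = 0.
Thus a_{n+2} = [-4 (n+1) a_{n+1} + 6 a_n] / ((n+1)(n+2)).

Check with a_0 = 3, a_1 = 2 (apply the recurrence for n = 0, 1, 2, 3): a_0 = 3, a_1 = 2, a_2 = 5, a_3 = -14/3, a_4 = 43/6, a_5 = -107/15.

a_(n+2) = [-4 (n+1) a_(n+1) + 6 a_n] / ((n+1)(n+2)); check: a_0 = 3, a_1 = 2, a_2 = 5, a_3 = -14/3, a_4 = 43/6, a_5 = -107/15


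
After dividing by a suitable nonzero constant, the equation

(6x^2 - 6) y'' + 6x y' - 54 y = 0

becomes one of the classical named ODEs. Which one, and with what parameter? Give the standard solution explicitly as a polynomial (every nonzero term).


All three coefficients share the factor -6; dividing through by -6 gives  (1 - x^2) y'' - x y' + 9 y = 0.
This matches the Chebyshev equation (1 - x^2) y'' - x y' + n^2 y = 0 (note the -x y' term, not -2x y') with n^2 = 9, so n = 3; the polynomial solution is T_3(x).
With y = sum_k a_k x^k, matching x^k gives (k+2)(k+1) a_{k+2} = (k^2 - n^2) a_k = (k - 3)(k + 3) a_k. The right side vanishes at k = 3, so the series with the parity of 3 terminates at degree 3.
Standard normalization: leading coefficient of T_n is 2^(n-1), so a_3 = 2^2 = 4. Work downward with a_k = (k+1)(k+2) a_{k+2} / ((k - 3)(k + 3)):
  a_1 = (2)(3)(4) / ((1 - 3)(1 + 3)) = 24/(-8) = -3
Hence T_3(x) = 4 x^3 - 3 x.

T_3(x); series = 4 x^3 - 3 x


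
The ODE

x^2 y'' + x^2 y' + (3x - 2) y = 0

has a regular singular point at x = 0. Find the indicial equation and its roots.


Divide by x^2 to reach normal form y'' + P_1(x) y' + P_2(x) y = 0 with P_1(x) = 1 and P_2(x) = 3/x - 2/x^2.
x = 0 is a singular point because the y-coefficient 3/x - 2/x^2 has a pole at x = 0.
It is a regular singular point because x P_1(x) = p(x) = x and x^2 P_2(x) = q(x) = 3x - 2 are polynomials, hence analytic at x = 0.
p(0) = 0,  q(0) = -2.
Indicial equation: r(r-1) + p(0) r + q(0) = 0, i.e. r^2 + (p(0) - 1) r + q(0) = 0, i.e. r^2 - 1 r - 2 = 0.
Discriminant: (-1)^2 - 4(-2) = 9, so r = (1 ± 3)/2.
Solving: r_1 = 2, r_2 = -1.

indicial: r^2 - 1 r - 2 = 0; roots r_1 = 2, r_2 = -1


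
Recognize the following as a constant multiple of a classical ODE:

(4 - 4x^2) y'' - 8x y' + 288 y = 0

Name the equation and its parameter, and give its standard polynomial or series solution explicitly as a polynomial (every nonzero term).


All three coefficients share the factor 4; dividing through by 4 gives  (1 - x^2) y'' - 2x y' + 72 y = 0.
This matches the Legendre equation (1 - x^2) y'' - 2x y' + n(n+1) y = 0 (note the -2x y' term) with n(n+1) = 72, so n = 8; the polynomial solution is P_8(x).
With y = sum_k a_k x^k, matching x^k gives (k+2)(k+1) a_{k+2} = [k(k+1) - n(n+1)] a_k = (k - 8)(k + 9) a_k. The right side vanishes at k = 8, so the series with the parity of 8 terminates at degree 8.
Standard normalization (P_n(1) = 1): leading coefficient (2n)!/(2^n (n!)^2) = 20922789888000/(256*1625702400) = 6435/128, so a_8 = 6435/128. Work downward with a_k = (k+1)(k+2) a_{k+2} / ((k - 8)(k + 9)):
  a_6 = (7)(8)(6435/128) / ((6 - 8)(6 + 9)) = (45045/16)/(-30) = -3003/32
  a_4 = (5)(6)(-3003/32) / ((4 - 8)(4 + 9)) = (-45045/16)/(-52) = 3465/64
  a_2 = (3)(4)(3465/64) / ((2 - 8)(2 + 9)) = (10395/16)/(-66) = -315/32
  a_0 = (1)(2)(-315/32) / ((0 - 8)(0 + 9)) = (-315/16)/(-72) = 35/128
Hence P_8(x) = 6435 x^8/128 - 3003 x^6/32 + 3465 x^4/64 - 315 x^2/32 + 35/128.

P_8(x); series = 6435 x^8/128 - 3003 x^6/32 + 3465 x^4/64 - 315 x^2/32 + 35/128


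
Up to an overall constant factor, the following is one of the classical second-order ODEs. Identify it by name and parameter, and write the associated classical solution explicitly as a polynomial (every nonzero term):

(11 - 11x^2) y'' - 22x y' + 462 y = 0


All three coefficients share the factor 11; dividing through by 11 gives  (1 - x^2) y'' - 2x y' + 42 y = 0.
This matches the Legendre equation (1 - x^2) y'' - 2x y' + n(n+1) y = 0 (note the -2x y' term) with n(n+1) = 42, so n = 6; the polynomial solution is P_6(x).
With y = sum_k a_k x^k, matching x^k gives (k+2)(k+1) a_{k+2} = [k(k+1) - n(n+1)] a_k = (k - 6)(k + 7) a_k. The right side vanishes at k = 6, so the series with the parity of 6 terminates at degree 6.
Standard normalization (P_n(1) = 1): leading coefficient (2n)!/(2^n (n!)^2) = 479001600/(64*518400) = 231/16, so a_6 = 231/16. Work downward with a_k = (k+1)(k+2) a_{k+2} / ((k - 6)(k + 7)):
  a_4 = (5)(6)(231/16) / ((4 - 6)(4 + 7)) = (3465/8)/(-22) = -315/16
  a_2 = (3)(4)(-315/16) / ((2 - 6)(2 + 7)) = (-945/4)/(-36) = 105/16
  a_0 = (1)(2)(105/16) / ((0 - 6)(0 + 7)) = (105/8)/(-42) = -5/16
Hence P_6(x) = 231 x^6/16 - 315 x^4/16 + 105 x^2/16 - 5/16.

P_6(x); series = 231 x^6/16 - 315 x^4/16 + 105 x^2/16 - 5/16


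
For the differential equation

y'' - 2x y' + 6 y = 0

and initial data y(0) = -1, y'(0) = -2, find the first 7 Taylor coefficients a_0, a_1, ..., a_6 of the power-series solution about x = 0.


Ansatz: y(x) = sum_{n>=0} a_n x^n, so y'(x) = sum_{n>=1} n a_n x^(n-1) and y''(x) = sum_{n>=2} n(n-1) a_n x^(n-2).
Substitute into P(x) y'' + Q(x) y' + R(x) y = 0 with P(x) = 1, Q(x) = -2x, R(x) = 6, and match powers of x.
Initial conditions: a_0 = -1, a_1 = -2.
Setting the coefficient of each power of x to zero and solving order by order (substituting the coefficients already found):
  x^0: 2 a_2 + 6 a_0 = 0  ->  2 a_2 = -6 a_0 = 6  ->  a_2 = 3
  x^1: 6 a_3 + 4 a_1 = 0  ->  6 a_3 = -4 a_1 = 8  ->  a_3 = 4/3
  x^2: 12 a_4 + 2 a_2 = 0  ->  12 a_4 = -2 a_2 = -6  ->  a_4 = -1/2
  x^3: 20 a_5 = 0  ->  a_5 = 0
  x^4: 30 a_6 - 2 a_4 = 0  ->  30 a_6 = 2 a_4 = -1  ->  a_6 = -1/30
Truncated series: y(x) = -1 - 2 x + 3 x^2 + (4/3) x^3 - (1/2) x^4 - (1/30) x^6 + O(x^7).

a_0 = -1; a_1 = -2; a_2 = 3; a_3 = 4/3; a_4 = -1/2; a_5 = 0; a_6 = -1/30


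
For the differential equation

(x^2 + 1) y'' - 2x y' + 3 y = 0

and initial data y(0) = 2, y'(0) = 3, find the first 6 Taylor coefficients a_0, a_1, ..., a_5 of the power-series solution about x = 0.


Ansatz: y(x) = sum_{n>=0} a_n x^n, so y'(x) = sum_{n>=1} n a_n x^(n-1) and y''(x) = sum_{n>=2} n(n-1) a_n x^(n-2).
Substitute into P(x) y'' + Q(x) y' + R(x) y = 0 with P(x) = x^2 + 1, Q(x) = -2x, R(x) = 3, and match powers of x.
Initial conditions: a_0 = 2, a_1 = 3.
Setting the coefficient of each power of x to zero and solving order by order (substituting the coefficients already found):
  x^0: 2 a_2 + 3 a_0 = 0  ->  2 a_2 = -3 a_0 = -6  ->  a_2 = -3
  x^1: 6 a_3 + a_1 = 0  ->  6 a_3 = -a_1 = -3  ->  a_3 = -1/2
  x^2: 12 a_4 + a_2 = 0  ->  12 a_4 = -a_2 = 3  ->  a_4 = 1/4
  x^3: 20 a_5 + 3 a_3 = 0  ->  20 a_5 = -3 a_3 = 3/2  ->  a_5 = 3/40
Truncated series: y(x) = 2 + 3 x - 3 x^2 - (1/2) x^3 + (1/4) x^4 + (3/40) x^5 + O(x^6).

a_0 = 2; a_1 = 3; a_2 = -3; a_3 = -1/2; a_4 = 1/4; a_5 = 3/40


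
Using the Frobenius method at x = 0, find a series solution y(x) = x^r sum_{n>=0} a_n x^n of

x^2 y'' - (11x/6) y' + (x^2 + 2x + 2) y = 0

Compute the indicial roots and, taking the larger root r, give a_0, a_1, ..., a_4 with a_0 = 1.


Write in Frobenius form y'' + (p(x)/x) y' + (q(x)/x^2) y = 0:
  p(x) = -11/6,  q(x) = x^2 + 2x + 2.
Indicial equation: r(r-1) + (-11/6) r + (2) = 0 -> roots r_1 = 3/2, r_2 = 4/3.
Take r = r_1 = 3/2. Let y(x) = x^r sum_{n>=0} a_n x^n with a_0 = 1.
Substitute y = x^r sum a_n x^n and match x^{r+n}. The recurrence is
  D(n) a_n + 2 a_{n-1} + 1 a_{n-2} = 0,  where D(n) = (r+n)(r+n-1) + (-11/6)(r+n) + (2).
  a_n = [-2 a_{n-1} - 1 a_{n-2}] / D(n).
Since the indicial polynomial factors as (r - r_1)(r - r_2), D(n) = (r_1 + n - r_1)(r_1 + n - r_2) = n(n + 1/6).
Evaluating step by step (a_0 = 1):
  n = 1: D(1) = 1(1 + 1/6) = 7/6; numerator = -2(1) = -2; a_1 = (-2)/(7/6) = -12/7
  n = 2: D(2) = 2(2 + 1/6) = 13/3; numerator = -2(-12/7) - 1(1) = 17/7; a_2 = (17/7)/(13/3) = 51/91
  n = 3: D(3) = 3(3 + 1/6) = 19/2; numerator = -2(51/91) - 1(-12/7) = 54/91; a_3 = (54/91)/(19/2) = 108/1729
  n = 4: D(4) = 4(4 + 1/6) = 50/3; numerator = -2(108/1729) - 1(51/91) = -1185/1729; a_4 = (-1185/1729)/(50/3) = -711/17290

r = 3/2; a_0 = 1; a_1 = -12/7; a_2 = 51/91; a_3 = 108/1729; a_4 = -711/17290


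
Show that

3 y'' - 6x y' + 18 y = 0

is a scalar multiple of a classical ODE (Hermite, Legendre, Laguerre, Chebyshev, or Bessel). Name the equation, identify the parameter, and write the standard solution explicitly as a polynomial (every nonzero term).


All three coefficients share the factor 3; dividing through by 3 gives  y'' - 2x y' + 6 y = 0.
This matches the Hermite equation y'' - 2x y' + 2n y = 0 with 2n = 6, so n = 3; the polynomial solution is H_3(x).
With y = sum_k a_k x^k, matching x^k gives (k+2)(k+1) a_{k+2} = 2(k - n) a_k = 2(k - 3) a_k. The right side vanishes at k = 3, so the series with the parity of 3 terminates at degree 3.
Standard normalization: leading coefficient of H_n is 2^n, so a_3 = 2^3 = 8. Work downward with a_k = (k+1)(k+2) a_{k+2} / (2(k - n)):
  a_1 = (2)(3)(8) / (2(1 - 3)) = 48/(-4) = -12
Hence H_3(x) = 8 x^3 - 12 x.

H_3(x); series = 8 x^3 - 12 x


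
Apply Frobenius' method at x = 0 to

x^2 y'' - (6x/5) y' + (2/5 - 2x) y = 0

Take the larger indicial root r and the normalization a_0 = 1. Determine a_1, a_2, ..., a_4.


Write in Frobenius form y'' + (p(x)/x) y' + (q(x)/x^2) y = 0:
  p(x) = -6/5,  q(x) = 2/5 - 2x.
Indicial equation: r(r-1) + (-6/5) r + (2/5) = 0 -> roots r_1 = 2, r_2 = 1/5.
Take r = r_1 = 2. Let y(x) = x^r sum_{n>=0} a_n x^n with a_0 = 1.
Substitute y = x^r sum a_n x^n and match x^{r+n}. The recurrence is
  D(n) a_n - 2 a_{n-1} = 0,  where D(n) = (r+n)(r+n-1) + (-6/5)(r+n) + (2/5).
  a_n = 2 / D(n) * a_{n-1}.
Since the indicial polynomial factors as (r - r_1)(r - r_2), D(n) = (r_1 + n - r_1)(r_1 + n - r_2) = n(n + 9/5).
Evaluating step by step (a_0 = 1):
  n = 1: D(1) = 1(1 + 9/5) = 14/5; numerator = 2(1) = 2; a_1 = (2)/(14/5) = 5/7
  n = 2: D(2) = 2(2 + 9/5) = 38/5; numerator = 2(5/7) = 10/7; a_2 = (10/7)/(38/5) = 25/133
  n = 3: D(3) = 3(3 + 9/5) = 72/5; numerator = 2(25/133) = 50/133; a_3 = (50/133)/(72/5) = 125/4788
  n = 4: D(4) = 4(4 + 9/5) = 116/5; numerator = 2(125/4788) = 125/2394; a_4 = (125/2394)/(116/5) = 625/277704

r = 2; a_0 = 1; a_1 = 5/7; a_2 = 25/133; a_3 = 125/4788; a_4 = 625/277704


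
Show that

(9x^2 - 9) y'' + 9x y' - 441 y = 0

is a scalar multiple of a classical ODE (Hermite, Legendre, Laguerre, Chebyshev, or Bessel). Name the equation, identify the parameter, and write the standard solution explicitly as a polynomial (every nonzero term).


All three coefficients share the factor -9; dividing through by -9 gives  (1 - x^2) y'' - x y' + 49 y = 0.
This matches the Chebyshev equation (1 - x^2) y'' - x y' + n^2 y = 0 (note the -x y' term, not -2x y') with n^2 = 49, so n = 7; the polynomial solution is T_7(x).
With y = sum_k a_k x^k, matching x^k gives (k+2)(k+1) a_{k+2} = (k^2 - n^2) a_k = (k - 7)(k + 7) a_k. The right side vanishes at k = 7, so the series with the parity of 7 terminates at degree 7.
Standard normalization: leading coefficient of T_n is 2^(n-1), so a_7 = 2^6 = 64. Work downward with a_k = (k+1)(k+2) a_{k+2} / ((k - 7)(k + 7)):
  a_5 = (6)(7)(64) / ((5 - 7)(5 + 7)) = 2688/(-24) = -112
  a_3 = (4)(5)(-112) / ((3 - 7)(3 + 7)) = -2240/(-40) = 56
  a_1 = (2)(3)(56) / ((1 - 7)(1 + 7)) = 336/(-48) = -7
Hence T_7(x) = 64 x^7 - 112 x^5 + 56 x^3 - 7 x.

T_7(x); series = 64 x^7 - 112 x^5 + 56 x^3 - 7 x


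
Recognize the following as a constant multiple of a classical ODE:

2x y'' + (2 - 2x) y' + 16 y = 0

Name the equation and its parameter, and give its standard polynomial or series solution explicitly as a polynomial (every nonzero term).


All three coefficients share the factor 2; dividing through by 2 gives  x y'' + (1 - x) y' + 8 y = 0.
This matches the Laguerre equation x y'' + (1 - x) y' + n y = 0 with n = 8; the polynomial solution is L_8(x).
With y = sum_k a_k x^k, matching x^k gives (k+1)k a_{k+1} + (k+1) a_{k+1} - k a_k + n a_k = 0, i.e. (k+1)^2 a_{k+1} = (k - n) a_k = (k - 8) a_k. The right side vanishes at k = 8, so the series terminates at degree 8.
Standard normalization L_n(0) = 1 gives a_0 = 1. Work upward with a_{k+1} = (k - 8) a_k / (k+1)^2:
  a_1 = (0 - 8)(1) / 1^2 = -8/1 = -8
  a_2 = (1 - 8)(-8) / 2^2 = 56/4 = 14
  a_3 = (2 - 8)(14) / 3^2 = -84/9 = -28/3
  a_4 = (3 - 8)(-28/3) / 4^2 = (140/3)/16 = 35/12
  a_5 = (4 - 8)(35/12) / 5^2 = (-35/3)/25 = -7/15
  a_6 = (5 - 8)(-7/15) / 6^2 = (7/5)/36 = 7/180
  a_7 = (6 - 8)(7/180) / 7^2 = (-7/90)/49 = -1/630
  a_8 = (7 - 8)(-1/630) / 8^2 = (1/630)/64 = 1/40320
Hence L_8(x) = x^8/40320 - x^7/630 + 7 x^6/180 - 7 x^5/15 + 35 x^4/12 - 28 x^3/3 + 14 x^2 - 8 x + 1.

L_8(x); series = x^8/40320 - x^7/630 + 7 x^6/180 - 7 x^5/15 + 35 x^4/12 - 28 x^3/3 + 14 x^2 - 8 x + 1


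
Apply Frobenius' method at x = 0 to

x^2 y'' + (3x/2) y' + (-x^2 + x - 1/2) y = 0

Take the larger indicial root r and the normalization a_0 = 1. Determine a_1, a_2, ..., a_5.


Write in Frobenius form y'' + (p(x)/x) y' + (q(x)/x^2) y = 0:
  p(x) = 3/2,  q(x) = -x^2 + x - 1/2.
Indicial equation: r(r-1) + (3/2) r + (-1/2) = 0 -> roots r_1 = 1/2, r_2 = -1.
Take r = r_1 = 1/2. Let y(x) = x^r sum_{n>=0} a_n x^n with a_0 = 1.
Substitute y = x^r sum a_n x^n and match x^{r+n}. The recurrence is
  D(n) a_n + 1 a_{n-1} - 1 a_{n-2} = 0,  where D(n) = (r+n)(r+n-1) + (3/2)(r+n) + (-1/2).
  a_n = [-1 a_{n-1} + 1 a_{n-2}] / D(n).
Since the indicial polynomial factors as (r - r_1)(r - r_2), D(n) = (r_1 + n - r_1)(r_1 + n - r_2) = n(n + 3/2).
Evaluating step by step (a_0 = 1):
  n = 1: D(1) = 1(1 + 3/2) = 5/2; numerator = -1(1) = -1; a_1 = (-1)/(5/2) = -2/5
  n = 2: D(2) = 2(2 + 3/2) = 7; numerator = -1(-2/5) + 1(1) = 7/5; a_2 = (7/5)/(7) = 1/5
  n = 3: D(3) = 3(3 + 3/2) = 27/2; numerator = -1(1/5) + 1(-2/5) = -3/5; a_3 = (-3/5)/(27/2) = -2/45
  n = 4: D(4) = 4(4 + 3/2) = 22; numerator = -1(-2/45) + 1(1/5) = 11/45; a_4 = (11/45)/(22) = 1/90
  n = 5: D(5) = 5(5 + 3/2) = 65/2; numerator = -1(1/90) + 1(-2/45) = -1/18; a_5 = (-1/18)/(65/2) = -1/585

r = 1/2; a_0 = 1; a_1 = -2/5; a_2 = 1/5; a_3 = -2/45; a_4 = 1/90; a_5 = -1/585


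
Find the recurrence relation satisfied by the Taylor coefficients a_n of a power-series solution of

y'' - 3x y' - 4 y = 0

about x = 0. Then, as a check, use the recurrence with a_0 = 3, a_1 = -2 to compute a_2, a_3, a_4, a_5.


Substitute y = sum_n a_n x^n.
y''(x) has coefficient (n+2)(n+1) a_{n+2} at x^n;
-3 x y'(x) has coefficient -3 n a_n at x^n (shift);
-4 y(x) has coefficient -4 a_n at x^n.
Matching x^n: (n+2)(n+1) a_{n+2} + (-3n - 4) a_n = 0.
Thus a_{n+2} = (3n + 4) / ((n+1)(n+2)) * a_n.

Check with a_0 = 3, a_1 = -2 (apply the recurrence for n = 0, 1, 2, 3): a_0 = 3, a_1 = -2, a_2 = 6, a_3 = -7/3, a_4 = 5, a_5 = -91/60.

a_(n+2) = (3n + 4) / ((n+1)(n+2)) * a_n; check: a_0 = 3, a_1 = -2, a_2 = 6, a_3 = -7/3, a_4 = 5, a_5 = -91/60


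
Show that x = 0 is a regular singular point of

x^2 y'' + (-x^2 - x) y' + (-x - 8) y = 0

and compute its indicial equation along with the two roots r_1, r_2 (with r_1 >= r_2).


Divide by x^2 to reach normal form y'' + P_1(x) y' + P_2(x) y = 0 with P_1(x) = -1 - 1/x and P_2(x) = -1/x - 8/x^2.
x = 0 is a singular point because the y'-coefficient -1 - 1/x has a pole at x = 0 and the y-coefficient -1/x - 8/x^2 has a pole at x = 0.
It is a regular singular point because x P_1(x) = p(x) = -x - 1 and x^2 P_2(x) = q(x) = -x - 8 are polynomials, hence analytic at x = 0.
p(0) = -1,  q(0) = -8.
Indicial equation: r(r-1) + p(0) r + q(0) = 0, i.e. r^2 + (p(0) - 1) r + q(0) = 0, i.e. r^2 - 2 r - 8 = 0.
Discriminant: (-2)^2 - 4(-8) = 36, so r = (2 ± 6)/2.
Solving: r_1 = 4, r_2 = -2.

indicial: r^2 - 2 r - 8 = 0; roots r_1 = 4, r_2 = -2


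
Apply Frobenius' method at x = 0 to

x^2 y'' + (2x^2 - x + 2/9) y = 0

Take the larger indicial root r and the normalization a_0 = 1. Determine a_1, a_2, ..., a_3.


Write in Frobenius form y'' + (p(x)/x) y' + (q(x)/x^2) y = 0:
  p(x) = 0,  q(x) = 2x^2 - x + 2/9.
Indicial equation: r(r-1) + (0) r + (2/9) = 0 -> roots r_1 = 2/3, r_2 = 1/3.
Take r = r_1 = 2/3. Let y(x) = x^r sum_{n>=0} a_n x^n with a_0 = 1.
Substitute y = x^r sum a_n x^n and match x^{r+n}. The recurrence is
  D(n) a_n - 1 a_{n-1} + 2 a_{n-2} = 0,  where D(n) = (r+n)(r+n-1) + (0)(r+n) + (2/9).
  a_n = [1 a_{n-1} - 2 a_{n-2}] / D(n).
Since the indicial polynomial factors as (r - r_1)(r - r_2), D(n) = (r_1 + n - r_1)(r_1 + n - r_2) = n(n + 1/3).
Evaluating step by step (a_0 = 1):
  n = 1: D(1) = 1(1 + 1/3) = 4/3; numerator = 1(1) = 1; a_1 = (1)/(4/3) = 3/4
  n = 2: D(2) = 2(2 + 1/3) = 14/3; numerator = 1(3/4) - 2(1) = -5/4; a_2 = (-5/4)/(14/3) = -15/56
  n = 3: D(3) = 3(3 + 1/3) = 10; numerator = 1(-15/56) - 2(3/4) = -99/56; a_3 = (-99/56)/(10) = -99/560

r = 2/3; a_0 = 1; a_1 = 3/4; a_2 = -15/56; a_3 = -99/560


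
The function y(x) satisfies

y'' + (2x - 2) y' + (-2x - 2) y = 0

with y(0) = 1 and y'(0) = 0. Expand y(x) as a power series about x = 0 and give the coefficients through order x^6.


Ansatz: y(x) = sum_{n>=0} a_n x^n, so y'(x) = sum_{n>=1} n a_n x^(n-1) and y''(x) = sum_{n>=2} n(n-1) a_n x^(n-2).
Substitute into P(x) y'' + Q(x) y' + R(x) y = 0 with P(x) = 1, Q(x) = 2x - 2, R(x) = -2x - 2, and match powers of x.
Initial conditions: a_0 = 1, a_1 = 0.
Setting the coefficient of each power of x to zero and solving order by order (substituting the coefficients already found):
  x^0: 2 a_2 - 2 a_1 - 2 a_0 = 0  ->  2 a_2 = 2 a_1 + 2 a_0 = 2  ->  a_2 = 1
  x^1: 6 a_3 - 4 a_2 - 2 a_0 = 0  ->  6 a_3 = 4 a_2 + 2 a_0 = 6  ->  a_3 = 1
  x^2: 12 a_4 - 6 a_3 + 2 a_2 - 2 a_1 = 0  ->  12 a_4 = 6 a_3 - 2 a_2 + 2 a_1 = 4  ->  a_4 = 1/3
  x^3: 20 a_5 - 8 a_4 + 4 a_3 - 2 a_2 = 0  ->  20 a_5 = 8 a_4 - 4 a_3 + 2 a_2 = 2/3  ->  a_5 = 1/30
  x^4: 30 a_6 - 10 a_5 + 6 a_4 - 2 a_3 = 0  ->  30 a_6 = 10 a_5 - 6 a_4 + 2 a_3 = 1/3  ->  a_6 = 1/90
Truncated series: y(x) = 1 + x^2 + x^3 + (1/3) x^4 + (1/30) x^5 + (1/90) x^6 + O(x^7).

a_0 = 1; a_1 = 0; a_2 = 1; a_3 = 1; a_4 = 1/3; a_5 = 1/30; a_6 = 1/90


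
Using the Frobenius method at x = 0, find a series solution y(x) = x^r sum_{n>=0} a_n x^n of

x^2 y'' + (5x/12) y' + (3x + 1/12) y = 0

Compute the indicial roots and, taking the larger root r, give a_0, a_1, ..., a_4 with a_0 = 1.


Write in Frobenius form y'' + (p(x)/x) y' + (q(x)/x^2) y = 0:
  p(x) = 5/12,  q(x) = 3x + 1/12.
Indicial equation: r(r-1) + (5/12) r + (1/12) = 0 -> roots r_1 = 1/3, r_2 = 1/4.
Take r = r_1 = 1/3. Let y(x) = x^r sum_{n>=0} a_n x^n with a_0 = 1.
Substitute y = x^r sum a_n x^n and match x^{r+n}. The recurrence is
  D(n) a_n + 3 a_{n-1} = 0,  where D(n) = (r+n)(r+n-1) + (5/12)(r+n) + (1/12).
  a_n = -3 / D(n) * a_{n-1}.
Since the indicial polynomial factors as (r - r_1)(r - r_2), D(n) = (r_1 + n - r_1)(r_1 + n - r_2) = n(n + 1/12).
Evaluating step by step (a_0 = 1):
  n = 1: D(1) = 1(1 + 1/12) = 13/12; numerator = -3(1) = -3; a_1 = (-3)/(13/12) = -36/13
  n = 2: D(2) = 2(2 + 1/12) = 25/6; numerator = -3(-36/13) = 108/13; a_2 = (108/13)/(25/6) = 648/325
  n = 3: D(3) = 3(3 + 1/12) = 37/4; numerator = -3(648/325) = -1944/325; a_3 = (-1944/325)/(37/4) = -7776/12025
  n = 4: D(4) = 4(4 + 1/12) = 49/3; numerator = -3(-7776/12025) = 23328/12025; a_4 = (23328/12025)/(49/3) = 69984/589225

r = 1/3; a_0 = 1; a_1 = -36/13; a_2 = 648/325; a_3 = -7776/12025; a_4 = 69984/589225


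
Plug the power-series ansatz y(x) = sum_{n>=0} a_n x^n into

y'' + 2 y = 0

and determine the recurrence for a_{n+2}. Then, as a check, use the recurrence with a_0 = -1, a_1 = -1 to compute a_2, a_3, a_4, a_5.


Substitute y = sum_n a_n x^n into y'' + (const) y = 0.
y''(x) = sum_{n>=0} (n+2)(n+1) a_{n+2} x^n.
The ODE becomes sum_n [(n+2)(n+1) a_{n+2} + 2 a_n] x^n = 0.
Setting each coefficient to zero gives the recurrence:
  (n+2)(n+1) a_{n+2} + 2 a_n = 0,
  a_{n+2} = -2 / ((n+1)(n+2)) a_n.

Check with a_0 = -1, a_1 = -1 (apply the recurrence for n = 0, 1, 2, 3): a_0 = -1, a_1 = -1, a_2 = 1, a_3 = 1/3, a_4 = -1/6, a_5 = -1/30.

a_{n+2} = -2/((n+1)(n+2)) * a_n; check: a_0 = -1, a_1 = -1, a_2 = 1, a_3 = 1/3, a_4 = -1/6, a_5 = -1/30


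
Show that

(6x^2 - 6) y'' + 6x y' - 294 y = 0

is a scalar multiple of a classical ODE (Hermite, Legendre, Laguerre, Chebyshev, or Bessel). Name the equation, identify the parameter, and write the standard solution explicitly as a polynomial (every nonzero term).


All three coefficients share the factor -6; dividing through by -6 gives  (1 - x^2) y'' - x y' + 49 y = 0.
This matches the Chebyshev equation (1 - x^2) y'' - x y' + n^2 y = 0 (note the -x y' term, not -2x y') with n^2 = 49, so n = 7; the polynomial solution is T_7(x).
With y = sum_k a_k x^k, matching x^k gives (k+2)(k+1) a_{k+2} = (k^2 - n^2) a_k = (k - 7)(k + 7) a_k. The right side vanishes at k = 7, so the series with the parity of 7 terminates at degree 7.
Standard normalization: leading coefficient of T_n is 2^(n-1), so a_7 = 2^6 = 64. Work downward with a_k = (k+1)(k+2) a_{k+2} / ((k - 7)(k + 7)):
  a_5 = (6)(7)(64) / ((5 - 7)(5 + 7)) = 2688/(-24) = -112
  a_3 = (4)(5)(-112) / ((3 - 7)(3 + 7)) = -2240/(-40) = 56
  a_1 = (2)(3)(56) / ((1 - 7)(1 + 7)) = 336/(-48) = -7
Hence T_7(x) = 64 x^7 - 112 x^5 + 56 x^3 - 7 x.

T_7(x); series = 64 x^7 - 112 x^5 + 56 x^3 - 7 x


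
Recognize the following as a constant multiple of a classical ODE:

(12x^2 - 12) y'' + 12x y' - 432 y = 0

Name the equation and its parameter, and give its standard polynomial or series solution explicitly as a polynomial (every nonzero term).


All three coefficients share the factor -12; dividing through by -12 gives  (1 - x^2) y'' - x y' + 36 y = 0.
This matches the Chebyshev equation (1 - x^2) y'' - x y' + n^2 y = 0 (note the -x y' term, not -2x y') with n^2 = 36, so n = 6; the polynomial solution is T_6(x).
With y = sum_k a_k x^k, matching x^k gives (k+2)(k+1) a_{k+2} = (k^2 - n^2) a_k = (k - 6)(k + 6) a_k. The right side vanishes at k = 6, so the series with the parity of 6 terminates at degree 6.
Standard normalization: leading coefficient of T_n is 2^(n-1), so a_6 = 2^5 = 32. Work downward with a_k = (k+1)(k+2) a_{k+2} / ((k - 6)(k + 6)):
  a_4 = (5)(6)(32) / ((4 - 6)(4 + 6)) = 960/(-20) = -48
  a_2 = (3)(4)(-48) / ((2 - 6)(2 + 6)) = -576/(-32) = 18
  a_0 = (1)(2)(18) / ((0 - 6)(0 + 6)) = 36/(-36) = -1
Hence T_6(x) = 32 x^6 - 48 x^4 + 18 x^2 - 1.

T_6(x); series = 32 x^6 - 48 x^4 + 18 x^2 - 1
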